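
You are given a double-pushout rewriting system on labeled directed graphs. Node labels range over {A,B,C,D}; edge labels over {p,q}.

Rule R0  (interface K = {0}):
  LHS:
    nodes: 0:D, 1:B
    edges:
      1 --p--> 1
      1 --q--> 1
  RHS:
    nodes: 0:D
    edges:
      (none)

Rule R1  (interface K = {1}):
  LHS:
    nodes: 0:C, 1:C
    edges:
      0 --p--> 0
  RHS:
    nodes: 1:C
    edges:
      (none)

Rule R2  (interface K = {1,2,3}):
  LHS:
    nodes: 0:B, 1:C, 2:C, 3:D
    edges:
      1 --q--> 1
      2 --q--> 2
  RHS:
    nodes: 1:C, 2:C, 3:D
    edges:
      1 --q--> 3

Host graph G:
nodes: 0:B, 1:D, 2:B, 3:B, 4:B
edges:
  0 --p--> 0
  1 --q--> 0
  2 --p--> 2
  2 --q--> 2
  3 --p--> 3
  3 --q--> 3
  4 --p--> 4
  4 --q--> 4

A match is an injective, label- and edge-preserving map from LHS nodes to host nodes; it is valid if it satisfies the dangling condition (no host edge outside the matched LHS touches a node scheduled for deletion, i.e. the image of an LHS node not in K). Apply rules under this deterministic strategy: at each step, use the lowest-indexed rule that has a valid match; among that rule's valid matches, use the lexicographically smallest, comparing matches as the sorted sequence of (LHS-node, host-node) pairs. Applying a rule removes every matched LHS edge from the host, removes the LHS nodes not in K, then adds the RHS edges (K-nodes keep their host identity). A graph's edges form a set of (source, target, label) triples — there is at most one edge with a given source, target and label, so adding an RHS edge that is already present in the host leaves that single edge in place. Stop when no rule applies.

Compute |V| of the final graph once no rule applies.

Answer: 2

Steps:
initial: |V|=5 |E|=8  E = 0-p->0 1-q->0 2-p->2 2-q->2 3-p->3 3-q->3 4-p->4 4-q->4
step 1: apply R0 at {0↦1, 1↦2}  → |V|=4 |E|=6  E = 0-p->0 1-q->0 3-p->3 3-q->3 4-p->4 4-q->4
step 2: apply R0 at {0↦1, 1↦3}  → |V|=3 |E|=4  E = 0-p->0 1-q->0 4-p->4 4-q->4
step 3: apply R0 at {0↦1, 1↦4}  → |V|=2 |E|=2  E = 0-p->0 1-q->0
halt: no rule applies after step 3
NF nodes: {0:B, 1:D}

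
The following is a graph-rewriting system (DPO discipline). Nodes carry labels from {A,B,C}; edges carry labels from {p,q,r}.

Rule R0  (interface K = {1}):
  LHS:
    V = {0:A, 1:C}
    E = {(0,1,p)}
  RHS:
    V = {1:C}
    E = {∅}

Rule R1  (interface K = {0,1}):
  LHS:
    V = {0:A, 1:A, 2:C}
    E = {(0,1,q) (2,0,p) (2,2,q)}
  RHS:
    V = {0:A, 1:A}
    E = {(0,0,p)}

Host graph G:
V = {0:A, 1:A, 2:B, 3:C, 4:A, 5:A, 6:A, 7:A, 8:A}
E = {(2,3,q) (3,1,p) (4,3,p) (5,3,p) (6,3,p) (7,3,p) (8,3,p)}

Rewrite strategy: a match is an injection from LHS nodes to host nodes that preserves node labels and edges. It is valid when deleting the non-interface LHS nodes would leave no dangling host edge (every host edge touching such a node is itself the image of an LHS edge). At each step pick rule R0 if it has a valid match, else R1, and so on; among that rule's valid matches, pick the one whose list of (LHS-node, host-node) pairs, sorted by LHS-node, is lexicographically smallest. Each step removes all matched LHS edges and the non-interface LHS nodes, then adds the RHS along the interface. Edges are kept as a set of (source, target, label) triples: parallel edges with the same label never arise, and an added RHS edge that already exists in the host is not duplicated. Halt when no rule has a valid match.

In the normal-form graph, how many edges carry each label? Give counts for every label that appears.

Answer: p:1 q:1

Derivation:
start.  V:9 E:7  edges: 2-q->3 3-p->1 4-p->3 5-p->3 6-p->3 7-p->3 8-p->3
1. fire R0 via {0↦4, 1↦3}  →  V:8 E:6  edges: 2-q->3 3-p->1 5-p->3 6-p->3 7-p->3 8-p->3
2. fire R0 via {0↦5, 1↦3}  →  V:7 E:5  edges: 2-q->3 3-p->1 6-p->3 7-p->3 8-p->3
3. fire R0 via {0↦6, 1↦3}  →  V:6 E:4  edges: 2-q->3 3-p->1 7-p->3 8-p->3
4. fire R0 via {0↦7, 1↦3}  →  V:5 E:3  edges: 2-q->3 3-p->1 8-p->3
5. fire R0 via {0↦8, 1↦3}  →  V:4 E:2  edges: 2-q->3 3-p->1
normal form: no rule applies after step 5
NF edges: [(2, 3, 'q'), (3, 1, 'p')]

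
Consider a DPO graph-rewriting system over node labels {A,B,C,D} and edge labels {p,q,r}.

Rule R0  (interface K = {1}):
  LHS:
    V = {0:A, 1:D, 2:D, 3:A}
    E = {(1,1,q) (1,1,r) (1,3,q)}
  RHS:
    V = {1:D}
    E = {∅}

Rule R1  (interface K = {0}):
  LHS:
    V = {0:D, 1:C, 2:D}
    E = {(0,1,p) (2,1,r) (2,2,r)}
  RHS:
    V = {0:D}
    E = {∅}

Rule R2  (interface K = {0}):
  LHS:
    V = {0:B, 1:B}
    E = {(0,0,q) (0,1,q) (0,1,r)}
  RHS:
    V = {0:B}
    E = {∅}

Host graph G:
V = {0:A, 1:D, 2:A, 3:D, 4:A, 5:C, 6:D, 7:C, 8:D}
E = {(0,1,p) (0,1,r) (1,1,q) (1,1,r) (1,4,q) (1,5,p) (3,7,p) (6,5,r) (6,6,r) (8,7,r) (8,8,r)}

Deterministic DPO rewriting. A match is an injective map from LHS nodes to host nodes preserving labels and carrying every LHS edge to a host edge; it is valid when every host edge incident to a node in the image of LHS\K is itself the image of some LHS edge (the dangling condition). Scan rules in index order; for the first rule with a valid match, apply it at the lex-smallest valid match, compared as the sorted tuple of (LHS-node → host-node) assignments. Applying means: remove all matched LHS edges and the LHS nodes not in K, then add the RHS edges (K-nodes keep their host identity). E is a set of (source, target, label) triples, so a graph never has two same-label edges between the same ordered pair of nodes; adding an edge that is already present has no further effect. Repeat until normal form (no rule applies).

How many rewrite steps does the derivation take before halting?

start.  V:9 E:11  edges: 0-p->1 0-r->1 1-q->1 1-r->1 1-q->4 1-p->5 3-p->7 6-r->5 6-r->6 8-r->7 8-r->8
1. fire R1 via {0↦1, 1↦5, 2↦6}  →  V:7 E:8  edges: 0-p->1 0-r->1 1-q->1 1-r->1 1-q->4 3-p->7 8-r->7 8-r->8
2. fire R1 via {0↦3, 1↦7, 2↦8}  →  V:5 E:5  edges: 0-p->1 0-r->1 1-q->1 1-r->1 1-q->4
3. fire R0 via {0↦2, 1↦1, 2↦3, 3↦4}  →  V:2 E:2  edges: 0-p->1 0-r->1
halt: no rule applies after step 3

Answer: 3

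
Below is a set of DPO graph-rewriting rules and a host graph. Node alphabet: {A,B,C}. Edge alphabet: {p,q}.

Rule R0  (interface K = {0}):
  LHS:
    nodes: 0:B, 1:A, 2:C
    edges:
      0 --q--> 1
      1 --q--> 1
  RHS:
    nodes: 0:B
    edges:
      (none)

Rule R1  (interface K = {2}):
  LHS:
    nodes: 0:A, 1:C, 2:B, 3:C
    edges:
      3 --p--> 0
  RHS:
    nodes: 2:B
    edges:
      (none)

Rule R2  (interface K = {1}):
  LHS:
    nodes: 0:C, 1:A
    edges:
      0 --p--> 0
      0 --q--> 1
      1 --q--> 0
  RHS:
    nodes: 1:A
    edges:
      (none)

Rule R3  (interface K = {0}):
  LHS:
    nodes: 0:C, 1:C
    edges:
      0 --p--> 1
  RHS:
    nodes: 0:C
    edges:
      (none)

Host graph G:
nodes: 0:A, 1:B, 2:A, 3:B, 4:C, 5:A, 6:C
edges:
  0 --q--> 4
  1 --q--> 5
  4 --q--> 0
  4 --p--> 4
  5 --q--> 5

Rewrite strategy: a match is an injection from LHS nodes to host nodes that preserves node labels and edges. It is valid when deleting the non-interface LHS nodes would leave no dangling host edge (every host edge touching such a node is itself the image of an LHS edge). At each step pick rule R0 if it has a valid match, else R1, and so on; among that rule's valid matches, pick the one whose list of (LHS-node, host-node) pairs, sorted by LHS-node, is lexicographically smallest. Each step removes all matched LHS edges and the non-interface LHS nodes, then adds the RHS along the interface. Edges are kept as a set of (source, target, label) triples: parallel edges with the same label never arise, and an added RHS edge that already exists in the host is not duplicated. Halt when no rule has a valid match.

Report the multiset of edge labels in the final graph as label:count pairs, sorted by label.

[0] host  ⇒  7 nodes, 5 edges  {0-q->4 1-q->5 4-q->0 4-p->4 5-q->5}
[1] R0 @ {0↦1, 1↦5, 2↦6}  ⇒  5 nodes, 3 edges  {0-q->4 4-q->0 4-p->4}
[2] R2 @ {0↦4, 1↦0}  ⇒  4 nodes, 0 edges  {∅}
halt: no rule applies after step 2
NF edges: []

Answer: (no edges)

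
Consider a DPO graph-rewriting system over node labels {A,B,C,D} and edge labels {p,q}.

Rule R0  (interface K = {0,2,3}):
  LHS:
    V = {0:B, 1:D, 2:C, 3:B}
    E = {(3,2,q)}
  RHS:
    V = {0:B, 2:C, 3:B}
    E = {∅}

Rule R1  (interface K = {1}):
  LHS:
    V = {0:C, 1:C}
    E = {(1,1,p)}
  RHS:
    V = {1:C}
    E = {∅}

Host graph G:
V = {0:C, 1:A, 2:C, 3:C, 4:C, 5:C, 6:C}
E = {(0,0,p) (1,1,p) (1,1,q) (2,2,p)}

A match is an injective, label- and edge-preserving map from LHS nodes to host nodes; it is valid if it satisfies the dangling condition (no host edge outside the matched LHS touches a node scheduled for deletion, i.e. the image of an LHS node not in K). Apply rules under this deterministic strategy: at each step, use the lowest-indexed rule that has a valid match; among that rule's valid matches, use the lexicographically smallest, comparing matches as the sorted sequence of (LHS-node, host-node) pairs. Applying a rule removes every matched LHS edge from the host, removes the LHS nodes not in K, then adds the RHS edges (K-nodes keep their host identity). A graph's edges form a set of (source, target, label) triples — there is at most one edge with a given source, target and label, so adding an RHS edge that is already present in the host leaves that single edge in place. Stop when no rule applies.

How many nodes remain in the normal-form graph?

Answer: 5

Rewrite trace:
[0] host  ⇒  7 nodes, 4 edges  {0-p->0 1-p->1 1-q->1 2-p->2}
[1] R1 @ {0↦3, 1↦0}  ⇒  6 nodes, 3 edges  {1-p->1 1-q->1 2-p->2}
[2] R1 @ {0↦0, 1↦2}  ⇒  5 nodes, 2 edges  {1-p->1 1-q->1}
halt: no rule applies after step 2
NF nodes: {1:A, 2:C, 4:C, 5:C, 6:C}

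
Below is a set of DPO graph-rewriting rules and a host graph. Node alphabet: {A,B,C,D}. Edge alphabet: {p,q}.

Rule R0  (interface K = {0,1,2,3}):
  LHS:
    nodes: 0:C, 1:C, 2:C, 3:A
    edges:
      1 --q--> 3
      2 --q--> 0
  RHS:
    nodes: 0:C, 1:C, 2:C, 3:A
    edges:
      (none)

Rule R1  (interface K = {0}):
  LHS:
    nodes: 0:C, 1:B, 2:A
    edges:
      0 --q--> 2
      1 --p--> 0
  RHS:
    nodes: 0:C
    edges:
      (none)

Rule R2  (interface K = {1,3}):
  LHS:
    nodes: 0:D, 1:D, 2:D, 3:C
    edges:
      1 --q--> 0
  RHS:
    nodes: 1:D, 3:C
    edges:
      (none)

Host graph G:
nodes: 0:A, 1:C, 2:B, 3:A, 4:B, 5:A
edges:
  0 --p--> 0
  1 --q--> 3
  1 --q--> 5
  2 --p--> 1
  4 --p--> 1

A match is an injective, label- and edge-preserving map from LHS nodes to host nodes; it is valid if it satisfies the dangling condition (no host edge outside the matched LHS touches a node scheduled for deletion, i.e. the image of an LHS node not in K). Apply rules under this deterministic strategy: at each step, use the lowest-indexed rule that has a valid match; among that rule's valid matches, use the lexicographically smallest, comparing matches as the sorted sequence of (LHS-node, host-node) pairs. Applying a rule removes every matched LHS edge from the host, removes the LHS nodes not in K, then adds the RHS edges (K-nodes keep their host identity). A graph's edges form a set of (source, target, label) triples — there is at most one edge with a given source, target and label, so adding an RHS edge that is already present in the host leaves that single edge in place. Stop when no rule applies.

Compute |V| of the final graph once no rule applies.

Answer: 2

Steps:
[0] host  ⇒  6 nodes, 5 edges  {0-p->0 1-q->3 1-q->5 2-p->1 4-p->1}
[1] R1 @ {0↦1, 1↦2, 2↦3}  ⇒  4 nodes, 3 edges  {0-p->0 1-q->5 4-p->1}
[2] R1 @ {0↦1, 1↦4, 2↦5}  ⇒  2 nodes, 1 edges  {0-p->0}
halt: no rule applies after step 2
NF nodes: {0:A, 1:C}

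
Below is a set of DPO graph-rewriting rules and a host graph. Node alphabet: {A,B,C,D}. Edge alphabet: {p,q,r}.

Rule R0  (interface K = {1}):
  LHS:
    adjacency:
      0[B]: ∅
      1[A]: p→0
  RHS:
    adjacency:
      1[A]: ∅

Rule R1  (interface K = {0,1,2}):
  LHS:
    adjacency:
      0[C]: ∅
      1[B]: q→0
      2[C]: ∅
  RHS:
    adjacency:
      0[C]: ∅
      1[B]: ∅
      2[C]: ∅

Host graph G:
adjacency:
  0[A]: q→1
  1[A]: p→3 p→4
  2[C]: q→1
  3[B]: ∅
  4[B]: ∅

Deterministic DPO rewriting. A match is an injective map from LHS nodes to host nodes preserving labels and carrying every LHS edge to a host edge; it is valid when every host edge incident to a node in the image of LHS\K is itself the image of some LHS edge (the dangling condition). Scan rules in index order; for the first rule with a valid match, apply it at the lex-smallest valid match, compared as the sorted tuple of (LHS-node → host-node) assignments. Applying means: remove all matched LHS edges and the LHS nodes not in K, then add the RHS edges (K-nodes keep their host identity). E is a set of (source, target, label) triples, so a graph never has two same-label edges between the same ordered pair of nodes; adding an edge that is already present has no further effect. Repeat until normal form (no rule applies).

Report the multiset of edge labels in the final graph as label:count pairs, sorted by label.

[0] host  ⇒  5 nodes, 4 edges  {0-q->1 1-p->3 1-p->4 2-q->1}
[1] R0 @ {0↦3, 1↦1}  ⇒  4 nodes, 3 edges  {0-q->1 1-p->4 2-q->1}
[2] R0 @ {0↦4, 1↦1}  ⇒  3 nodes, 2 edges  {0-q->1 2-q->1}
final graph: no rule applies after step 2
NF edges: [(0, 1, 'q'), (2, 1, 'q')]

Answer: q:2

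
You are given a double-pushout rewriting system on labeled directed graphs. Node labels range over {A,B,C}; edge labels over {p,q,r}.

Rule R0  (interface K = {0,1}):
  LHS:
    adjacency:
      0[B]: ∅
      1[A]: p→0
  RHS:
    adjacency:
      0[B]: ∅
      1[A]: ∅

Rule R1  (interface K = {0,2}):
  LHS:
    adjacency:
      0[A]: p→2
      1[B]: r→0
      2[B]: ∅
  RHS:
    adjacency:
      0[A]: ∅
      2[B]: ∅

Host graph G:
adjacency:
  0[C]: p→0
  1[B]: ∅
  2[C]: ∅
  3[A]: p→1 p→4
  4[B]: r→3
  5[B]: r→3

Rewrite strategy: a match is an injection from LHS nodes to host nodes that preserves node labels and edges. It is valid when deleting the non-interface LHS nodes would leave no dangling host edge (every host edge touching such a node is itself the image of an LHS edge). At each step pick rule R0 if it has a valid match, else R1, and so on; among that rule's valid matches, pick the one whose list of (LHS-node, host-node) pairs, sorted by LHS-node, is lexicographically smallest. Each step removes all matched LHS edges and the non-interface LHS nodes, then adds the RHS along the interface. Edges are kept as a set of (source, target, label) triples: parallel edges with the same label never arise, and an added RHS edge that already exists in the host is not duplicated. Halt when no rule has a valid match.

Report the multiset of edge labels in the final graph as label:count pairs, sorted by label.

[0] host  ⇒  6 nodes, 5 edges  {0-p->0 3-p->1 3-p->4 4-r->3 5-r->3}
[1] R0 @ {0↦1, 1↦3}  ⇒  6 nodes, 4 edges  {0-p->0 3-p->4 4-r->3 5-r->3}
[2] R0 @ {0↦4, 1↦3}  ⇒  6 nodes, 3 edges  {0-p->0 4-r->3 5-r->3}
normal form: no rule applies after step 2
NF edges: [(0, 0, 'p'), (4, 3, 'r'), (5, 3, 'r')]

Answer: p:1 r:2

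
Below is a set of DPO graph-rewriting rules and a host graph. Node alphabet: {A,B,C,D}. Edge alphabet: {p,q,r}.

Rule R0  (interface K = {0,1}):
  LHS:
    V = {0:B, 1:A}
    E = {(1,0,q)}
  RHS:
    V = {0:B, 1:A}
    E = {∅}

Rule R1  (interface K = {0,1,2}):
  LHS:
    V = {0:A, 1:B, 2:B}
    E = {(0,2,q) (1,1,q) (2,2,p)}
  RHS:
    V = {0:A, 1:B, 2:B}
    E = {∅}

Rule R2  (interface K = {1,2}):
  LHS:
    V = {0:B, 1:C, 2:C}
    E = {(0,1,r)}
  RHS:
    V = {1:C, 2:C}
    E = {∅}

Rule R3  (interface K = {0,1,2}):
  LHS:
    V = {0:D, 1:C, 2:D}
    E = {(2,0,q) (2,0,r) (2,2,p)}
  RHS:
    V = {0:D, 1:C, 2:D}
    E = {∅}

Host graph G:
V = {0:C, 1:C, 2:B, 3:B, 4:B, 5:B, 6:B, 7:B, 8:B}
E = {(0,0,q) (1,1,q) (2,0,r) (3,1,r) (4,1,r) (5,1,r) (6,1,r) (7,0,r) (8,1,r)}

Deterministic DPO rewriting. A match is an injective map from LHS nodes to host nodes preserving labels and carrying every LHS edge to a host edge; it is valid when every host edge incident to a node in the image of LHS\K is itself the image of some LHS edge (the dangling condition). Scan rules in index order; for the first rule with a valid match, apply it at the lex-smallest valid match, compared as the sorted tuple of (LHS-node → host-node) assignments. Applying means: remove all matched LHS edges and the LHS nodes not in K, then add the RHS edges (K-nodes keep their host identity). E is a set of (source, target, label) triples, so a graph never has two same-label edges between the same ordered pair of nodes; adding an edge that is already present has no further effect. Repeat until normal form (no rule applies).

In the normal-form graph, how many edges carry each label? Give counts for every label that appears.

Answer: q:2

Derivation:
[0] host  ⇒  9 nodes, 9 edges  {0-q->0 1-q->1 2-r->0 3-r->1 4-r->1 5-r->1 6-r->1 7-r->0 8-r->1}
[1] R2 @ {0↦2, 1↦0, 2↦1}  ⇒  8 nodes, 8 edges  {0-q->0 1-q->1 3-r->1 4-r->1 5-r->1 6-r->1 7-r->0 8-r->1}
[2] R2 @ {0↦3, 1↦1, 2↦0}  ⇒  7 nodes, 7 edges  {0-q->0 1-q->1 4-r->1 5-r->1 6-r->1 7-r->0 8-r->1}
[3] R2 @ {0↦4, 1↦1, 2↦0}  ⇒  6 nodes, 6 edges  {0-q->0 1-q->1 5-r->1 6-r->1 7-r->0 8-r->1}
[4] R2 @ {0↦5, 1↦1, 2↦0}  ⇒  5 nodes, 5 edges  {0-q->0 1-q->1 6-r->1 7-r->0 8-r->1}
[5] R2 @ {0↦6, 1↦1, 2↦0}  ⇒  4 nodes, 4 edges  {0-q->0 1-q->1 7-r->0 8-r->1}
[6] R2 @ {0↦7, 1↦0, 2↦1}  ⇒  3 nodes, 3 edges  {0-q->0 1-q->1 8-r->1}
[7] R2 @ {0↦8, 1↦1, 2↦0}  ⇒  2 nodes, 2 edges  {0-q->0 1-q->1}
final graph: no rule applies after step 7
NF edges: [(0, 0, 'q'), (1, 1, 'q')]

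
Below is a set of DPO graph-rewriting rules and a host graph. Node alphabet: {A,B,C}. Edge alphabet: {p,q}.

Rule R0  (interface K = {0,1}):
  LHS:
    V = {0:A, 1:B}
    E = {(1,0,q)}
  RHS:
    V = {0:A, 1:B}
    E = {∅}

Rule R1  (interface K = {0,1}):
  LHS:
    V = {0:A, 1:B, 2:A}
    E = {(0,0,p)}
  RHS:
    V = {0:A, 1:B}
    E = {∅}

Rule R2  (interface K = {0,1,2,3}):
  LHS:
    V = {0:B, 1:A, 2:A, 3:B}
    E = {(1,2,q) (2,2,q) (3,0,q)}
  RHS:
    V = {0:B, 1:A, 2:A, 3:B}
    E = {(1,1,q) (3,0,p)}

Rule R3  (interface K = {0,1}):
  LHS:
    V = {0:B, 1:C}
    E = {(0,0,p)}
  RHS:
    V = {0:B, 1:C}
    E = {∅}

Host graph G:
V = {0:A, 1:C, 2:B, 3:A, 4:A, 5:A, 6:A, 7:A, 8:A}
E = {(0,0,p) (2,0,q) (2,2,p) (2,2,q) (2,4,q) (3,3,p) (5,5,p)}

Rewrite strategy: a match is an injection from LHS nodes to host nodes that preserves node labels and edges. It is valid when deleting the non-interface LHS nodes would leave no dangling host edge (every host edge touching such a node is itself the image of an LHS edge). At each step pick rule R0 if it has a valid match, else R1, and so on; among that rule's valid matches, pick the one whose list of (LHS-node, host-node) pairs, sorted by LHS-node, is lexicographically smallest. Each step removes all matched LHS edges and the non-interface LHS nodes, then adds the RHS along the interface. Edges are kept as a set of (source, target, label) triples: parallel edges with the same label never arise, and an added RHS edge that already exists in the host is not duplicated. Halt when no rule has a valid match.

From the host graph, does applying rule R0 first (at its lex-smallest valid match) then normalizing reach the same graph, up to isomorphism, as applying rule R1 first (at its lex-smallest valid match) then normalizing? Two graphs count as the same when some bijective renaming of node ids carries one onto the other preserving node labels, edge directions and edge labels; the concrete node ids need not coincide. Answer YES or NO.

Answer: YES

Derivation:
branch R0-first: apply at {0↦0, 1↦2} → |E|=6, then 5 more step(s) → NF |V|=6 |E|=1 V={1:C, 2:B, 5:A, 6:A, 7:A, 8:A} E=2-q->2
branch R1-first: apply at {0↦0, 1↦2, 2↦6} → |E|=6, then 5 more step(s) → NF |V|=6 |E|=1 V={1:C, 2:B, 4:A, 5:A, 7:A, 8:A} E=2-q->2
graphs isomorphic (equal up to label-preserving node renaming)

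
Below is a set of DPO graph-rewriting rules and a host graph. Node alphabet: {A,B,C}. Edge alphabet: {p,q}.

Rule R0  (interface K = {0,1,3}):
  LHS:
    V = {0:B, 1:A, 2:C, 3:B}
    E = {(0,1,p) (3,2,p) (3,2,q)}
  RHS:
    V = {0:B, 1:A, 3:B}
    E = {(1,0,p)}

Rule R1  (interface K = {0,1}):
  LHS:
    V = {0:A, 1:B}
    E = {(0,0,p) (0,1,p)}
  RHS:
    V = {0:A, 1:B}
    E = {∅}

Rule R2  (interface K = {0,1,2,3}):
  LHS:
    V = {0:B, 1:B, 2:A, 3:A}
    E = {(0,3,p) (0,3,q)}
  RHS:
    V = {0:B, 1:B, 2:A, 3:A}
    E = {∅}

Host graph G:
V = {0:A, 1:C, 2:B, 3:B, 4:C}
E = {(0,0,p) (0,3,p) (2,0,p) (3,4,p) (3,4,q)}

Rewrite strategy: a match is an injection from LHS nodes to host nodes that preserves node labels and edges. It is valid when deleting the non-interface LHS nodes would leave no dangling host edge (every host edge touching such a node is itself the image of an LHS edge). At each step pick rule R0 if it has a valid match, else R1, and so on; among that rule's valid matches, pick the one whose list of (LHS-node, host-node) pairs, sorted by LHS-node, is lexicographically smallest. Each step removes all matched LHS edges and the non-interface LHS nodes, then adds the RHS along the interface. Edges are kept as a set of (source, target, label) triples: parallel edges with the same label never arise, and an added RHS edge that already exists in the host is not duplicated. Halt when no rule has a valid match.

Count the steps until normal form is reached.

initial: |V|=5 |E|=5  E = 0-p->0 0-p->3 2-p->0 3-p->4 3-q->4
step 1: apply R0 at {0↦2, 1↦0, 2↦4, 3↦3}  → |V|=4 |E|=3  E = 0-p->0 0-p->2 0-p->3
step 2: apply R1 at {0↦0, 1↦2}  → |V|=4 |E|=1  E = 0-p->3
final graph: no rule applies after step 2

Answer: 2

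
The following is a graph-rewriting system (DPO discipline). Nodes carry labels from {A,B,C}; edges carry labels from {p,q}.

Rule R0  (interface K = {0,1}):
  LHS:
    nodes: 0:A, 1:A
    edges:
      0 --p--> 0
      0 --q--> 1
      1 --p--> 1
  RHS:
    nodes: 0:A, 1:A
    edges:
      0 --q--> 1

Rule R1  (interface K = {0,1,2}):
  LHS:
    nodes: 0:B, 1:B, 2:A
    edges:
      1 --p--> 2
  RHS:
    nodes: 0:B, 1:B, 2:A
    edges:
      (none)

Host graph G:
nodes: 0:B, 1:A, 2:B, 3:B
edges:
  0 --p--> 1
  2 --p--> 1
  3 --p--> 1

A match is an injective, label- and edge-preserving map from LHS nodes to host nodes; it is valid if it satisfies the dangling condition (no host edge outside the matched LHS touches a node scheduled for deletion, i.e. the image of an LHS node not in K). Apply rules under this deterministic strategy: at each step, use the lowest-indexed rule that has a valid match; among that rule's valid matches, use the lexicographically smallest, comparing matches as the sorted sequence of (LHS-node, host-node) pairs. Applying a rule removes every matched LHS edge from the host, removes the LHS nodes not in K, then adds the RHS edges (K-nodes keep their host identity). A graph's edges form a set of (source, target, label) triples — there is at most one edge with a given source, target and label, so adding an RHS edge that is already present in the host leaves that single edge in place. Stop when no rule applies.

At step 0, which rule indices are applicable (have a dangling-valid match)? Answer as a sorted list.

R0: no valid match — LHS pattern not found
R1: 6 valid matches — {0↦0, 1↦2, 2↦1}, {0↦0, 1↦3, 2↦1}, {0↦2, 1↦0, 2↦1} (+3 more)

Answer: [R1]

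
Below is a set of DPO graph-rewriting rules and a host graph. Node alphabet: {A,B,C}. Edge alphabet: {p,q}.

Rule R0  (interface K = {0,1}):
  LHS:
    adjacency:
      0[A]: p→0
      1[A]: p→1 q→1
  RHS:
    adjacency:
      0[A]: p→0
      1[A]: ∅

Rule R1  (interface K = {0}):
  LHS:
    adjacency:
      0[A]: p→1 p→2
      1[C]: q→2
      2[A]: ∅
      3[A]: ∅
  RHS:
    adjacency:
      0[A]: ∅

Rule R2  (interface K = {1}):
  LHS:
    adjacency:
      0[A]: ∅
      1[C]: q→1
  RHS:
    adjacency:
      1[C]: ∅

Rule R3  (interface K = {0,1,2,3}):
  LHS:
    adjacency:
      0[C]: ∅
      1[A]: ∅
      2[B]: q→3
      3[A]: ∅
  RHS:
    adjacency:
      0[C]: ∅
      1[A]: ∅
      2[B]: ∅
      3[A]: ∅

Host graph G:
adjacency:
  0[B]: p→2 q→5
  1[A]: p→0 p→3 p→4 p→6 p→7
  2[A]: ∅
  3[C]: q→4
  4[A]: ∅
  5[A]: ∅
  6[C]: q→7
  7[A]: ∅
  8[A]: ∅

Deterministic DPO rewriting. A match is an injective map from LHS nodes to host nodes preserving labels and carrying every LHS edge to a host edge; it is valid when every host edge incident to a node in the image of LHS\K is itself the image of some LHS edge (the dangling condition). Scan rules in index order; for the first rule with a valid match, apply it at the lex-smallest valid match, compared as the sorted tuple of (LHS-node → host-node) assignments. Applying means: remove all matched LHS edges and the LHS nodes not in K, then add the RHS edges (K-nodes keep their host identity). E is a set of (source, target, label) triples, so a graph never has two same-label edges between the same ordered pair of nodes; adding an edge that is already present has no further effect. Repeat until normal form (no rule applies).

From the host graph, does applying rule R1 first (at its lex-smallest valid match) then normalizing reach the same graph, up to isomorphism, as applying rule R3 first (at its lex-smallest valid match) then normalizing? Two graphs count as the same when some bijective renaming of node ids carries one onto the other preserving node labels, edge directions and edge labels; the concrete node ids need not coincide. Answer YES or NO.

branch R1-first: apply at {0↦1, 1↦3, 2↦4, 3↦8} → |E|=6, then 2 more step(s) → NF |V|=3 |E|=2 V={0:B, 1:A, 2:A} E=0-p->2 1-p->0
branch R3-first: apply at {0↦3, 1↦1, 2↦0, 3↦5} → |E|=8, then 2 more step(s) → NF |V|=3 |E|=2 V={0:B, 1:A, 2:A} E=0-p->2 1-p->0
graphs isomorphic (equal up to label-preserving node renaming)

Answer: YES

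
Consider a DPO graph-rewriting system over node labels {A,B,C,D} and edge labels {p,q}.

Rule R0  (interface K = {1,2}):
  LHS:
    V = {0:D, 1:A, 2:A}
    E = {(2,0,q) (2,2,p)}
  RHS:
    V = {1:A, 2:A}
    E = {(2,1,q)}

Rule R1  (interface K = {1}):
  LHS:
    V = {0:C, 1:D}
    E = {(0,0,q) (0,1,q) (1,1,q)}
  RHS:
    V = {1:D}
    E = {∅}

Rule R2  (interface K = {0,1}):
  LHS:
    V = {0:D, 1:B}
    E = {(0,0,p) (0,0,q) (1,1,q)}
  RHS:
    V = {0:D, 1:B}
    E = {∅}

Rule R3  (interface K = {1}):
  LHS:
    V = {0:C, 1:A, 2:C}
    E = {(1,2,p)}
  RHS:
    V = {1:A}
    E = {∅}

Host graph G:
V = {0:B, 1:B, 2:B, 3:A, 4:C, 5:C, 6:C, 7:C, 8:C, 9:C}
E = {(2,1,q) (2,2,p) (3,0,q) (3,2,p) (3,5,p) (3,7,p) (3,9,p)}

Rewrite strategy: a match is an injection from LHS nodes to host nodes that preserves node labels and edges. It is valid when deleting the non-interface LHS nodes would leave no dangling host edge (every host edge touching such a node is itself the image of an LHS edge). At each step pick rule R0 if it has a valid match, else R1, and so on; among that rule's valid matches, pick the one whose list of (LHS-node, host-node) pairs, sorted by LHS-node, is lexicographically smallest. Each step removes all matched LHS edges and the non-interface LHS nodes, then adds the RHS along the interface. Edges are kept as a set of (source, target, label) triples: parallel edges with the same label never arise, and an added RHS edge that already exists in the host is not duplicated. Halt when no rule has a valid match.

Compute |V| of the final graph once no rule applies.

[0] host  ⇒  10 nodes, 7 edges  {2-q->1 2-p->2 3-q->0 3-p->2 3-p->5 3-p->7 3-p->9}
[1] R3 @ {0↦4, 1↦3, 2↦5}  ⇒  8 nodes, 6 edges  {2-q->1 2-p->2 3-q->0 3-p->2 3-p->7 3-p->9}
[2] R3 @ {0↦6, 1↦3, 2↦7}  ⇒  6 nodes, 5 edges  {2-q->1 2-p->2 3-q->0 3-p->2 3-p->9}
[3] R3 @ {0↦8, 1↦3, 2↦9}  ⇒  4 nodes, 4 edges  {2-q->1 2-p->2 3-q->0 3-p->2}
halt: no rule applies after step 3
NF nodes: {0:B, 1:B, 2:B, 3:A}

Answer: 4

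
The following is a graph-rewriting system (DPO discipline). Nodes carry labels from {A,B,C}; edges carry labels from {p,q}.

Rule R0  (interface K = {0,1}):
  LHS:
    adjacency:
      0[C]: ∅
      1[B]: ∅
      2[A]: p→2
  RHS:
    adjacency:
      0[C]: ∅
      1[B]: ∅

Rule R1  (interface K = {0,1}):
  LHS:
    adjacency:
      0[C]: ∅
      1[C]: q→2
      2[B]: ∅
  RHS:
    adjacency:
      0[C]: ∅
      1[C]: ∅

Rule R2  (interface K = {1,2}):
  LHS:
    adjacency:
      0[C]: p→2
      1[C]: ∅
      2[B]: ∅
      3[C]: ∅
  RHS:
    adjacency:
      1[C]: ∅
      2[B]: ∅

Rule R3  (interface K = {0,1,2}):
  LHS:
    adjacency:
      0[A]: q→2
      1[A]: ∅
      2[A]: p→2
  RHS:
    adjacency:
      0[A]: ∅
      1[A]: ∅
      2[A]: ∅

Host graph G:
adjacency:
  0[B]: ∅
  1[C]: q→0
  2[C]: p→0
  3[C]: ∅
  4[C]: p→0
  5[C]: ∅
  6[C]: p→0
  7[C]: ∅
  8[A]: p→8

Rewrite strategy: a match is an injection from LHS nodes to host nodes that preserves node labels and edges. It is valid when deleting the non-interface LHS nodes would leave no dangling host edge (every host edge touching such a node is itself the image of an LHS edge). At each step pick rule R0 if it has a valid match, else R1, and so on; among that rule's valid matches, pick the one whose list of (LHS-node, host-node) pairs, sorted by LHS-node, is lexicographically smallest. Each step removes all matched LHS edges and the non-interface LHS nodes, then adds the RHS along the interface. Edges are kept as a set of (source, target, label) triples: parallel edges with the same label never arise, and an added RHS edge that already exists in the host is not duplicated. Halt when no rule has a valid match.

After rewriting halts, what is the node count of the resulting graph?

initial: |V|=9 |E|=5  E = 1-q->0 2-p->0 4-p->0 6-p->0 8-p->8
step 1: apply R0 at {0↦1, 1↦0, 2↦8}  → |V|=8 |E|=4  E = 1-q->0 2-p->0 4-p->0 6-p->0
step 2: apply R2 at {0↦2, 1↦1, 2↦0, 3↦3}  → |V|=6 |E|=3  E = 1-q->0 4-p->0 6-p->0
step 3: apply R2 at {0↦4, 1↦1, 2↦0, 3↦5}  → |V|=4 |E|=2  E = 1-q->0 6-p->0
step 4: apply R2 at {0↦6, 1↦1, 2↦0, 3↦7}  → |V|=2 |E|=1  E = 1-q->0
final graph: no rule applies after step 4
NF nodes: {0:B, 1:C}

Answer: 2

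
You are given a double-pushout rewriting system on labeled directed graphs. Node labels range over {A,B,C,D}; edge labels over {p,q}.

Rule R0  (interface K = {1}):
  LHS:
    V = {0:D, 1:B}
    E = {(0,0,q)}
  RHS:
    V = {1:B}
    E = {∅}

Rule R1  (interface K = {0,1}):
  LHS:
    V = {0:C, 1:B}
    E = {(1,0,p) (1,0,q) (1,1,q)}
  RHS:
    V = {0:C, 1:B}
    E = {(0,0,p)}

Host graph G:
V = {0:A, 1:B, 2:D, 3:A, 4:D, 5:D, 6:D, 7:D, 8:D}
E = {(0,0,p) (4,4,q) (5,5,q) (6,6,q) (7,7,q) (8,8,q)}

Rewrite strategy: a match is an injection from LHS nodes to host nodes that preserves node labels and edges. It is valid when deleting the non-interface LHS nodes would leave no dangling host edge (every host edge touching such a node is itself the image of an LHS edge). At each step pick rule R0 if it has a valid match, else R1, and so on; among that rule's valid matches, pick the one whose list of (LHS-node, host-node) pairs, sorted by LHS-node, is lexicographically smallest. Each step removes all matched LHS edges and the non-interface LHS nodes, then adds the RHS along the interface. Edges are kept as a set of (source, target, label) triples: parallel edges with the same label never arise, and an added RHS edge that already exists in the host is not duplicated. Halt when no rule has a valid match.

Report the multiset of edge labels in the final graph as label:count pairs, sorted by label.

Answer: p:1

Rewrite trace:
initial: |V|=9 |E|=6  E = 0-p->0 4-q->4 5-q->5 6-q->6 7-q->7 8-q->8
step 1: apply R0 at {0↦4, 1↦1}  → |V|=8 |E|=5  E = 0-p->0 5-q->5 6-q->6 7-q->7 8-q->8
step 2: apply R0 at {0↦5, 1↦1}  → |V|=7 |E|=4  E = 0-p->0 6-q->6 7-q->7 8-q->8
step 3: apply R0 at {0↦6, 1↦1}  → |V|=6 |E|=3  E = 0-p->0 7-q->7 8-q->8
step 4: apply R0 at {0↦7, 1↦1}  → |V|=5 |E|=2  E = 0-p->0 8-q->8
step 5: apply R0 at {0↦8, 1↦1}  → |V|=4 |E|=1  E = 0-p->0
halt: no rule applies after step 5
NF edges: [(0, 0, 'p')]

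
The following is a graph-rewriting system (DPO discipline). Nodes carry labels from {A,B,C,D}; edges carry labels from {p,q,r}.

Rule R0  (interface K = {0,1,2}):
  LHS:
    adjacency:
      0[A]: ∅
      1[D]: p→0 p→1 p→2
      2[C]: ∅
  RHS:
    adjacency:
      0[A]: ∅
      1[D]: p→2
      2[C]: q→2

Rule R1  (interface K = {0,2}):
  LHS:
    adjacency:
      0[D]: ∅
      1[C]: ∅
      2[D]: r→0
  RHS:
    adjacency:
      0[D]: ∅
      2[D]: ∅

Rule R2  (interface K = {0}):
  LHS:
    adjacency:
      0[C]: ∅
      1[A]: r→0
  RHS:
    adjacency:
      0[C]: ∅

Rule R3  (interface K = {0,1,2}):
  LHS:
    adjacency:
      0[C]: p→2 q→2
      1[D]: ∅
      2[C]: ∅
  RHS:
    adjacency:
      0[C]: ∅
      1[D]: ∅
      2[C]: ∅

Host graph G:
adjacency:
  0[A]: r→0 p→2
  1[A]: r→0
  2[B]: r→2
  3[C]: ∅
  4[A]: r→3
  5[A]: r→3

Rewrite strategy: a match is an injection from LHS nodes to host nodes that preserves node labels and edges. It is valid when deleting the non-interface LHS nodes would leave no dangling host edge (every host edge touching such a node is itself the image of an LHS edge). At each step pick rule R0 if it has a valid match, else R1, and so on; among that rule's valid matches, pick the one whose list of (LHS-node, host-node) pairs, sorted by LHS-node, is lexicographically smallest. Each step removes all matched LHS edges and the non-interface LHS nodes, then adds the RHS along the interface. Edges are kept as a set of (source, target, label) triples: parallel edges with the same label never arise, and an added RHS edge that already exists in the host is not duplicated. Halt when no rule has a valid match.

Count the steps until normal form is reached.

Answer: 2

Steps:
start.  V:6 E:6  edges: 0-r->0 0-p->2 1-r->0 2-r->2 4-r->3 5-r->3
1. fire R2 via {0↦3, 1↦4}  →  V:5 E:5  edges: 0-r->0 0-p->2 1-r->0 2-r->2 5-r->3
2. fire R2 via {0↦3, 1↦5}  →  V:4 E:4  edges: 0-r->0 0-p->2 1-r->0 2-r->2
final graph: no rule applies after step 2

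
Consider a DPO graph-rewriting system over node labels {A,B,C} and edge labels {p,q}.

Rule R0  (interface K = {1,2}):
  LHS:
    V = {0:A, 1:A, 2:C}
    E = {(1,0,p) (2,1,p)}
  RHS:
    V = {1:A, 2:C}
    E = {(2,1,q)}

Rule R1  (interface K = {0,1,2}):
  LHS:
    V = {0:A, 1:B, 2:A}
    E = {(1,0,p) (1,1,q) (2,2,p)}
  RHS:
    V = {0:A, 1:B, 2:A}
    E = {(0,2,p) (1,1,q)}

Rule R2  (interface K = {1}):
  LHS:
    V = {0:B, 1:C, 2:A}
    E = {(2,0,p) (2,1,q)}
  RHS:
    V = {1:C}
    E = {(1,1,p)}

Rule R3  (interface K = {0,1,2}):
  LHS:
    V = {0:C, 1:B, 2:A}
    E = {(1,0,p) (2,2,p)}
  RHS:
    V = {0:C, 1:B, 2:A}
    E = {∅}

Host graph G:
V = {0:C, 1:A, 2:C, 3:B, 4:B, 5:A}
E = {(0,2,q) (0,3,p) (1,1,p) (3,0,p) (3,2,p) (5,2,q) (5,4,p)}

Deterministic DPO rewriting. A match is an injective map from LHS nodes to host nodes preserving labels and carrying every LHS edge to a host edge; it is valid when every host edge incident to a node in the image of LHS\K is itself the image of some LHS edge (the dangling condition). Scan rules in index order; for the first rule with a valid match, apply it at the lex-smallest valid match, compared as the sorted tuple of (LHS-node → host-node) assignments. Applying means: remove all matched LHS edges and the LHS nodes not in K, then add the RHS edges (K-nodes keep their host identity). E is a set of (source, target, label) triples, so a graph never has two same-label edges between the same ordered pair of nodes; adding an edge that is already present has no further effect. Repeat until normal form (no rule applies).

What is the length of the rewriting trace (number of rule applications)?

[0] host  ⇒  6 nodes, 7 edges  {0-q->2 0-p->3 1-p->1 3-p->0 3-p->2 5-q->2 5-p->4}
[1] R2 @ {0↦4, 1↦2, 2↦5}  ⇒  4 nodes, 6 edges  {0-q->2 0-p->3 1-p->1 2-p->2 3-p->0 3-p->2}
[2] R3 @ {0↦0, 1↦3, 2↦1}  ⇒  4 nodes, 4 edges  {0-q->2 0-p->3 2-p->2 3-p->2}
halt: no rule applies after step 2

Answer: 2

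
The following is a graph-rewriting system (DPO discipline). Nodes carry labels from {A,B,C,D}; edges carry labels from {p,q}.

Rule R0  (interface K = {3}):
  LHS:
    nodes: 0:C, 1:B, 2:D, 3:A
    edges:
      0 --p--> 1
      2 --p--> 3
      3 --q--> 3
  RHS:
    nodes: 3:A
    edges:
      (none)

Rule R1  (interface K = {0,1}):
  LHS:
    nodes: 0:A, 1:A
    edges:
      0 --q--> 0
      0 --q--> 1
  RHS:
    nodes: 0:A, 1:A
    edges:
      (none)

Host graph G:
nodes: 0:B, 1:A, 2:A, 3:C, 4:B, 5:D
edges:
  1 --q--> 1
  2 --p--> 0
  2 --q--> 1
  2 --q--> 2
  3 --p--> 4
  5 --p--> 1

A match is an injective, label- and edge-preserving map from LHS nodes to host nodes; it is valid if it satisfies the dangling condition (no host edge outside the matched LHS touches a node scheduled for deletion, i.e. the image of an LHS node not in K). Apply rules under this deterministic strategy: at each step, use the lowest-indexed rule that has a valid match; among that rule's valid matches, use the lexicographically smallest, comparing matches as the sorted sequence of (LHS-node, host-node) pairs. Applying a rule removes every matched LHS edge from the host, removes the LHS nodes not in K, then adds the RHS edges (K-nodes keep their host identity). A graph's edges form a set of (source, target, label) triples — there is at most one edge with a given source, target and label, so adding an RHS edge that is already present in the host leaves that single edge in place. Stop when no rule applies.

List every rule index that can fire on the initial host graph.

Answer: [R0,R1]

Rewrite trace:
R0: 1 valid match — {0↦3, 1↦4, 2↦5, 3↦1}
R1: 1 valid match — {0↦2, 1↦1}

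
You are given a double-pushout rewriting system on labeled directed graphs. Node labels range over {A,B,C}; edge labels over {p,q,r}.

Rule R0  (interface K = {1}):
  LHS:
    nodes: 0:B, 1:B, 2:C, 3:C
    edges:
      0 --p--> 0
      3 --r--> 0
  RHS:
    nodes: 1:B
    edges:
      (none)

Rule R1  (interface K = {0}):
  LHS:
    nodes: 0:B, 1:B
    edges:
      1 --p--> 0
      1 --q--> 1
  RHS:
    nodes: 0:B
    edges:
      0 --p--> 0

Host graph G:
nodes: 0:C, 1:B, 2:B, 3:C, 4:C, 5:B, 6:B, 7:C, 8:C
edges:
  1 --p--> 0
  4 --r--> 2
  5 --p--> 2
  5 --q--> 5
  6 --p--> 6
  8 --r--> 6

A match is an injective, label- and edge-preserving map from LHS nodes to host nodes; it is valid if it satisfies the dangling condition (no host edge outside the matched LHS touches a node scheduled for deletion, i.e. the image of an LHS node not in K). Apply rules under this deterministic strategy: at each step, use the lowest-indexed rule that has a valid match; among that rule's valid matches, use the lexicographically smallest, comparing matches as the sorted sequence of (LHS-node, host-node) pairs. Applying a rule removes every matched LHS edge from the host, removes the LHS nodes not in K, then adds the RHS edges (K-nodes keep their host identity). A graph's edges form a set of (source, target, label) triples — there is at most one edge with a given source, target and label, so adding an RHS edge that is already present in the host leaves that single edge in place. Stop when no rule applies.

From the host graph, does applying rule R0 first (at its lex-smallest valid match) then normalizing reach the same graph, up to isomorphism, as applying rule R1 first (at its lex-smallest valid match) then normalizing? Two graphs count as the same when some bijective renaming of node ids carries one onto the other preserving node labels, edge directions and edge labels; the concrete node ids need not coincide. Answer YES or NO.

Answer: YES

Derivation:
branch R0-first: apply at {0↦6, 1↦1, 2↦3, 3↦8} → |E|=4, then 2 more step(s) → NF |V|=2 |E|=1 V={0:C, 1:B} E=1-p->0
branch R1-first: apply at {0↦2, 1↦5} → |E|=5, then 2 more step(s) → NF |V|=2 |E|=1 V={0:C, 1:B} E=1-p->0
graphs isomorphic (equal up to label-preserving node renaming)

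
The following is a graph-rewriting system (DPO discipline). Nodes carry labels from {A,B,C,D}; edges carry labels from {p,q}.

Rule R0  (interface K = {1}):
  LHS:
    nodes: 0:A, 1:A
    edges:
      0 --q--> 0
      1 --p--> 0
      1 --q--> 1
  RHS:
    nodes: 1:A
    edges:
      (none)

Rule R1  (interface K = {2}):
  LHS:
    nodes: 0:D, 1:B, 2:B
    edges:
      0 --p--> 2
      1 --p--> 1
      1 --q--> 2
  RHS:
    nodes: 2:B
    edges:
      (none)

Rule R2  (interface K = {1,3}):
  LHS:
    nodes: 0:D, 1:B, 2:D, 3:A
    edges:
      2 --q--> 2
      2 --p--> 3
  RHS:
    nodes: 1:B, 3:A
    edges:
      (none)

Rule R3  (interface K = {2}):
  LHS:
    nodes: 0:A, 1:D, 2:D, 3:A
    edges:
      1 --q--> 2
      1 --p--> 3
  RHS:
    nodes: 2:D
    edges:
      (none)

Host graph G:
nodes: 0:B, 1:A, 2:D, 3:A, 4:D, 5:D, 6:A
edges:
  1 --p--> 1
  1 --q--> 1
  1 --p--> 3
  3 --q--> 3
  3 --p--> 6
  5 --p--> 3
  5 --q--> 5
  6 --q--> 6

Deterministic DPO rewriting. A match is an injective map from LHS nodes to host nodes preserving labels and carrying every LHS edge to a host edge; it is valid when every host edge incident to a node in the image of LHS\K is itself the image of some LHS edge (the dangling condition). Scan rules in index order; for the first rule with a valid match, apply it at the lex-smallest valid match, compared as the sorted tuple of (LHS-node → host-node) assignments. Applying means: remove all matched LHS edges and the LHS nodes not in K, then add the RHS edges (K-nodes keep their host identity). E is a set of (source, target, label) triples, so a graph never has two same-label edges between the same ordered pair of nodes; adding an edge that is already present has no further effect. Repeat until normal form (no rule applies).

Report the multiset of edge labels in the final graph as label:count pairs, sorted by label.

[0] host  ⇒  7 nodes, 8 edges  {1-p->1 1-q->1 1-p->3 3-q->3 3-p->6 5-p->3 5-q->5 6-q->6}
[1] R0 @ {0↦6, 1↦3}  ⇒  6 nodes, 5 edges  {1-p->1 1-q->1 1-p->3 5-p->3 5-q->5}
[2] R2 @ {0↦2, 1↦0, 2↦5, 3↦3}  ⇒  4 nodes, 3 edges  {1-p->1 1-q->1 1-p->3}
normal form: no rule applies after step 2
NF edges: [(1, 1, 'p'), (1, 1, 'q'), (1, 3, 'p')]

Answer: p:2 q:1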